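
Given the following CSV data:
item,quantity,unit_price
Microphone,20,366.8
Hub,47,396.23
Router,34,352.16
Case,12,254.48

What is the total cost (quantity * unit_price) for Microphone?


Row: Microphone
quantity = 20
unit_price = 366.8
total = 20 * 366.8 = 7336.0

ANSWER: 7336.0


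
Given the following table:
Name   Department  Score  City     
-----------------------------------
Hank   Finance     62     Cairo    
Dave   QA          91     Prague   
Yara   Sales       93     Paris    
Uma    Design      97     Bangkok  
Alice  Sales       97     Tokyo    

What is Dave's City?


Row 2: Dave
City = Prague

ANSWER: Prague


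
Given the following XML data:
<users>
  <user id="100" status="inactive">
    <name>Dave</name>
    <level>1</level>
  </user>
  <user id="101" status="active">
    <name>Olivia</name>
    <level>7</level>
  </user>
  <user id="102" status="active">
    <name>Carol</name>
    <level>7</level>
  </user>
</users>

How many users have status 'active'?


Counting users with status='active':
  Olivia (id=101) -> MATCH
  Carol (id=102) -> MATCH
Count: 2

ANSWER: 2


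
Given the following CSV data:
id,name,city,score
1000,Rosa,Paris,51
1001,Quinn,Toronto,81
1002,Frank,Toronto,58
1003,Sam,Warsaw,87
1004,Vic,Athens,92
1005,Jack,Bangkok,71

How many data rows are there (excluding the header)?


Counting rows (excluding header):
Header: id,name,city,score
Data rows: 6

ANSWER: 6


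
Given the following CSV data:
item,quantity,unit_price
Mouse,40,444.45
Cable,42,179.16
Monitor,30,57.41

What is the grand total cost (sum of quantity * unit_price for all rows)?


Computing row totals:
  Mouse: 40 * 444.45 = 17778.0
  Cable: 42 * 179.16 = 7524.72
  Monitor: 30 * 57.41 = 1722.3
Grand total = 17778.0 + 7524.72 + 1722.3 = 27025.02

ANSWER: 27025.02


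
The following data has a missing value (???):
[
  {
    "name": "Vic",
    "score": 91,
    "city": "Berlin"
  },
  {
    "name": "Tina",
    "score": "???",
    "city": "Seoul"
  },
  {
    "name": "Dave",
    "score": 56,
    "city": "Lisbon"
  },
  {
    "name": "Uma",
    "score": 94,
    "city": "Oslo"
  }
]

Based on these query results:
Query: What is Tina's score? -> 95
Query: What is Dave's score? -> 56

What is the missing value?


The missing value is Tina's score
From query: Tina's score = 95

ANSWER: 95


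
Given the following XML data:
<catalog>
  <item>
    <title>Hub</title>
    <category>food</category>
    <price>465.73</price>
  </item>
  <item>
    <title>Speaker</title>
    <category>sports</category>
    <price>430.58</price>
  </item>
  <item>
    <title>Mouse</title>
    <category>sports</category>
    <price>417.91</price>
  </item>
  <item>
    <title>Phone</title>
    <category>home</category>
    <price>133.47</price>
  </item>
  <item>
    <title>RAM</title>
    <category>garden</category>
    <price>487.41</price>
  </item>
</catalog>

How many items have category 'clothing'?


Scanning <item> elements for <category>clothing</category>:
Count: 0

ANSWER: 0


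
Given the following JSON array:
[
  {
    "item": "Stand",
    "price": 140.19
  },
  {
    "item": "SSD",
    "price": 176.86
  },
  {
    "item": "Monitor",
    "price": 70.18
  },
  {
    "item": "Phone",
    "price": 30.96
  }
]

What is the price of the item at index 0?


Array index 0 -> Stand
price = 140.19

ANSWER: 140.19


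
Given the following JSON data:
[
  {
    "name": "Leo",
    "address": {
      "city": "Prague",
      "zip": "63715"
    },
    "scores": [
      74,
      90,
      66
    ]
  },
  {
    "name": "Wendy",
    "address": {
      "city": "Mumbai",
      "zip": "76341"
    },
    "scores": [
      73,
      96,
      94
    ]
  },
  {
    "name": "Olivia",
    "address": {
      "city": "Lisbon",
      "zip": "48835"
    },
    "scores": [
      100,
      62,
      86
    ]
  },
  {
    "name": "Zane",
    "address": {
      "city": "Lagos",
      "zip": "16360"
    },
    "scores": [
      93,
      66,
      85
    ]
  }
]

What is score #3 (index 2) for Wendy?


Path: records[1].scores[2]
Value: 94

ANSWER: 94


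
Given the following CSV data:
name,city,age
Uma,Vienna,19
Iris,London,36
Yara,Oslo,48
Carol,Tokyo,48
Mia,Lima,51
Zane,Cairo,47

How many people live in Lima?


Scanning city column for 'Lima':
  Row 5: Mia -> MATCH
Total matches: 1

ANSWER: 1


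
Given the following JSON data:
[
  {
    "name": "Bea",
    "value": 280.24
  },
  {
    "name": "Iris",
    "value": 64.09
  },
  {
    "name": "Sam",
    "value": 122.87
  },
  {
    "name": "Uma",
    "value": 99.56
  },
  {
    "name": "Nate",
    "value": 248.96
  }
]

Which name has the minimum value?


Comparing values:
  Bea: 280.24
  Iris: 64.09
  Sam: 122.87
  Uma: 99.56
  Nate: 248.96
Minimum: Iris (64.09)

ANSWER: Iris


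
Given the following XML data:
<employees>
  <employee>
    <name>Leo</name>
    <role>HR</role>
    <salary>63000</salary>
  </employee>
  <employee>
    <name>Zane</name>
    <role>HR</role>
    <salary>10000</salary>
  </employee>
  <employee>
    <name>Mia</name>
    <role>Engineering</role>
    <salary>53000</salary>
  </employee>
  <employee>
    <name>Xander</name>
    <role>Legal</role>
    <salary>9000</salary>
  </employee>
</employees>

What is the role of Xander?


Searching for <employee> with <name>Xander</name>
Found at position 4
<role>Legal</role>

ANSWER: Legal


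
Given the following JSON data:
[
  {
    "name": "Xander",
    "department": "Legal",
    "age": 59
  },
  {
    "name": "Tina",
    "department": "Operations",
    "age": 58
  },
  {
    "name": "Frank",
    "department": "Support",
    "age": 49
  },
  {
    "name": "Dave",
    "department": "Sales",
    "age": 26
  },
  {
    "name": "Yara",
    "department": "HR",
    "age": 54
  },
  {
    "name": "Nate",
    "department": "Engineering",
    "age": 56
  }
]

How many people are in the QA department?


Scanning records for department = QA
  No matches found
Count: 0

ANSWER: 0


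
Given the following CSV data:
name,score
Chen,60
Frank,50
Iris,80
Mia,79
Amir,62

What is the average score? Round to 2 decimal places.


Scores: 60, 50, 80, 79, 62
Sum = 331
Count = 5
Average = 331 / 5 = 66.20

ANSWER: 66.20


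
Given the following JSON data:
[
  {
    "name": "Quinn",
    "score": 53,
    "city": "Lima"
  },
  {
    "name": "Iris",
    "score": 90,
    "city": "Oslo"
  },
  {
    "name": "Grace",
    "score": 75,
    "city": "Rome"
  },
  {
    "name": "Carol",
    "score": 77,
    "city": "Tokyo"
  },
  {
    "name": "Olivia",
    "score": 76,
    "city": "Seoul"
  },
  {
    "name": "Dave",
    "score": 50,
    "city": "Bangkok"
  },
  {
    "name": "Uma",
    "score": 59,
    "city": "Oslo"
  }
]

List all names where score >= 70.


Filtering records where score >= 70:
  Quinn (score=53) -> no
  Iris (score=90) -> YES
  Grace (score=75) -> YES
  Carol (score=77) -> YES
  Olivia (score=76) -> YES
  Dave (score=50) -> no
  Uma (score=59) -> no


ANSWER: Iris, Grace, Carol, Olivia


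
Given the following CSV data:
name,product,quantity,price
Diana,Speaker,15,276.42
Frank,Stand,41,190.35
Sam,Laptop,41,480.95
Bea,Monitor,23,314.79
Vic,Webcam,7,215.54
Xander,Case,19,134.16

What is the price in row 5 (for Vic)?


Row 5: Vic
Column 'price' = 215.54

ANSWER: 215.54


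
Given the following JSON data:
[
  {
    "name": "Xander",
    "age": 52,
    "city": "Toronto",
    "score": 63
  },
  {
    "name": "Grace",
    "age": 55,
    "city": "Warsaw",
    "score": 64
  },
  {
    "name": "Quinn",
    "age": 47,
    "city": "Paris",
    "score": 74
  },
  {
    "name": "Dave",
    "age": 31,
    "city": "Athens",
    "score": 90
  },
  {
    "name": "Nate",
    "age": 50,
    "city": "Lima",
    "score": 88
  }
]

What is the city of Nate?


Looking up record where name = Nate
Record index: 4
Field 'city' = Lima

ANSWER: Lima


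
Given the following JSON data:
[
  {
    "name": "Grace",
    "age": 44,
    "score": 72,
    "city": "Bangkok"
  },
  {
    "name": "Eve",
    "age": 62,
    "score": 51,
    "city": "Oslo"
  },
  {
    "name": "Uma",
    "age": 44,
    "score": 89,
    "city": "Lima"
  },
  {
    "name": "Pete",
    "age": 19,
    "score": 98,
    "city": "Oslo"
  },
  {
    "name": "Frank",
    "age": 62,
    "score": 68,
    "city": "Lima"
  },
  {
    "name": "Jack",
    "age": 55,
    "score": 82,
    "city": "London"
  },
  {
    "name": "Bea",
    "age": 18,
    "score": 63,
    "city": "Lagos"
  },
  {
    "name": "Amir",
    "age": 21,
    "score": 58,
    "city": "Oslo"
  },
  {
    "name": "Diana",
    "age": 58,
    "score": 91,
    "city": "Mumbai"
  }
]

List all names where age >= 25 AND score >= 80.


Checking both conditions:
  Grace (age=44, score=72) -> no
  Eve (age=62, score=51) -> no
  Uma (age=44, score=89) -> YES
  Pete (age=19, score=98) -> no
  Frank (age=62, score=68) -> no
  Jack (age=55, score=82) -> YES
  Bea (age=18, score=63) -> no
  Amir (age=21, score=58) -> no
  Diana (age=58, score=91) -> YES


ANSWER: Uma, Jack, Diana


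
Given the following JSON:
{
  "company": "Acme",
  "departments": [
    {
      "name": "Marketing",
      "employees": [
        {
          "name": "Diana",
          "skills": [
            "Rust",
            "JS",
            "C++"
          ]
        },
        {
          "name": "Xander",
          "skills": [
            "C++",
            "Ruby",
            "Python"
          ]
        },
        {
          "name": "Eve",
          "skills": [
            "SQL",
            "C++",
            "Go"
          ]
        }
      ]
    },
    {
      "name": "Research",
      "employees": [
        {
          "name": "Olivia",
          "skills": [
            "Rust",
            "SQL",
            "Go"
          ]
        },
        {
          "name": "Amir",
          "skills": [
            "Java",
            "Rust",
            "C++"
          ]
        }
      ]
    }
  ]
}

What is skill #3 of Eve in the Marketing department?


Path: departments[0].employees[2].skills[2]
Value: Go

ANSWER: Go


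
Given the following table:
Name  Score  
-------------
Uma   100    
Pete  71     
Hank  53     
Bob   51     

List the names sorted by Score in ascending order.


Sorting by Score (ascending):
  Bob: 51
  Hank: 53
  Pete: 71
  Uma: 100


ANSWER: Bob, Hank, Pete, Uma


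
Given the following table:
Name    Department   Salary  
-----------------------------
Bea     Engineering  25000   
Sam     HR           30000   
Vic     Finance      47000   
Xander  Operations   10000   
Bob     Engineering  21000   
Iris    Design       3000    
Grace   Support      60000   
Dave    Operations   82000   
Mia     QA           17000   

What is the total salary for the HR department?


HR department members:
  Sam: 30000
Total = 30000 = 30000

ANSWER: 30000


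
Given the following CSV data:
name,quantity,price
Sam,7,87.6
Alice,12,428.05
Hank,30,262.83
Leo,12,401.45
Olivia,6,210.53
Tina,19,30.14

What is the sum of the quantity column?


Values in 'quantity' column:
  Row 1: 7
  Row 2: 12
  Row 3: 30
  Row 4: 12
  Row 5: 6
  Row 6: 19
Sum = 7 + 12 + 30 + 12 + 6 + 19 = 86

ANSWER: 86


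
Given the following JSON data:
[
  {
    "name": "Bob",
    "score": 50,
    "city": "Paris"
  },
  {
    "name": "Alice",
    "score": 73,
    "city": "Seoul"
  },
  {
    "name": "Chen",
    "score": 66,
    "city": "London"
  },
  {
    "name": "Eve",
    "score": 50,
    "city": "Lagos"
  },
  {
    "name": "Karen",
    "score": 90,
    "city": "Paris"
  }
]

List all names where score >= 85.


Filtering records where score >= 85:
  Bob (score=50) -> no
  Alice (score=73) -> no
  Chen (score=66) -> no
  Eve (score=50) -> no
  Karen (score=90) -> YES


ANSWER: Karen


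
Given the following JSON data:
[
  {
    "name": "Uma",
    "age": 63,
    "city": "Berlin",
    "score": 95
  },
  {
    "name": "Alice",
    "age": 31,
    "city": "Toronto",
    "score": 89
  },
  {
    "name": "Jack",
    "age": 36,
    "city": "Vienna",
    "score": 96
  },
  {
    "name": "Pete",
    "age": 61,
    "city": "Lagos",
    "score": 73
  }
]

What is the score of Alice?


Looking up record where name = Alice
Record index: 1
Field 'score' = 89

ANSWER: 89


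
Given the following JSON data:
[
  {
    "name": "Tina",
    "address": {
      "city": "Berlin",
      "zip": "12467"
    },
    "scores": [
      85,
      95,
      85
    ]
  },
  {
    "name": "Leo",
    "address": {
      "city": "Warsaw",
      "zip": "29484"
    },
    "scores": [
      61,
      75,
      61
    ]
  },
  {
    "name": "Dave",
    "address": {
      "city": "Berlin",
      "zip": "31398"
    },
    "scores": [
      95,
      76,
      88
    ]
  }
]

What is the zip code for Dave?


Path: records[2].address.zip
Value: 31398

ANSWER: 31398


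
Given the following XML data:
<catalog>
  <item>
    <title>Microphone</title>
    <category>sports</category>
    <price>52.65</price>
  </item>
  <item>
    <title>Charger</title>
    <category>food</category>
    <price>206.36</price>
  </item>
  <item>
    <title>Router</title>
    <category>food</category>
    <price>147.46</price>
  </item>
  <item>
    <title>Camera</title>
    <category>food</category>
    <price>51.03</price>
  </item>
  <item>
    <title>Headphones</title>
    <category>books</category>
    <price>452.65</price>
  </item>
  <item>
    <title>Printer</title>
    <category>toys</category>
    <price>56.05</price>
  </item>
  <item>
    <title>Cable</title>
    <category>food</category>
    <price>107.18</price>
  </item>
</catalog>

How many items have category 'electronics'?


Scanning <item> elements for <category>electronics</category>:
Count: 0

ANSWER: 0


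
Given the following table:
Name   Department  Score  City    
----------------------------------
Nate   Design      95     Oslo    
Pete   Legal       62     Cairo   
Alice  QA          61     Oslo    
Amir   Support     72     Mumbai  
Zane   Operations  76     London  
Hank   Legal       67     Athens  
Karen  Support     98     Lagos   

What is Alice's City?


Row 3: Alice
City = Oslo

ANSWER: Oslo


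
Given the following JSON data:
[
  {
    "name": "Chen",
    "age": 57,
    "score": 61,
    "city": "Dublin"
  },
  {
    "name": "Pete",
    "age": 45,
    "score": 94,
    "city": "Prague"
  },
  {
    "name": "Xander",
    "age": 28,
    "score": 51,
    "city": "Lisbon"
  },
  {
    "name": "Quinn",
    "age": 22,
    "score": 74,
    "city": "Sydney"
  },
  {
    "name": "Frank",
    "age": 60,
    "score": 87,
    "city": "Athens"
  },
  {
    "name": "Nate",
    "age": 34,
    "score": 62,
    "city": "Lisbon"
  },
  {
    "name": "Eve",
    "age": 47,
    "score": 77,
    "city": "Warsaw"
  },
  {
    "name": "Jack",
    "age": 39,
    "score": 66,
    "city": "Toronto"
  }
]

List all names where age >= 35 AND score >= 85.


Checking both conditions:
  Chen (age=57, score=61) -> no
  Pete (age=45, score=94) -> YES
  Xander (age=28, score=51) -> no
  Quinn (age=22, score=74) -> no
  Frank (age=60, score=87) -> YES
  Nate (age=34, score=62) -> no
  Eve (age=47, score=77) -> no
  Jack (age=39, score=66) -> no


ANSWER: Pete, Frank


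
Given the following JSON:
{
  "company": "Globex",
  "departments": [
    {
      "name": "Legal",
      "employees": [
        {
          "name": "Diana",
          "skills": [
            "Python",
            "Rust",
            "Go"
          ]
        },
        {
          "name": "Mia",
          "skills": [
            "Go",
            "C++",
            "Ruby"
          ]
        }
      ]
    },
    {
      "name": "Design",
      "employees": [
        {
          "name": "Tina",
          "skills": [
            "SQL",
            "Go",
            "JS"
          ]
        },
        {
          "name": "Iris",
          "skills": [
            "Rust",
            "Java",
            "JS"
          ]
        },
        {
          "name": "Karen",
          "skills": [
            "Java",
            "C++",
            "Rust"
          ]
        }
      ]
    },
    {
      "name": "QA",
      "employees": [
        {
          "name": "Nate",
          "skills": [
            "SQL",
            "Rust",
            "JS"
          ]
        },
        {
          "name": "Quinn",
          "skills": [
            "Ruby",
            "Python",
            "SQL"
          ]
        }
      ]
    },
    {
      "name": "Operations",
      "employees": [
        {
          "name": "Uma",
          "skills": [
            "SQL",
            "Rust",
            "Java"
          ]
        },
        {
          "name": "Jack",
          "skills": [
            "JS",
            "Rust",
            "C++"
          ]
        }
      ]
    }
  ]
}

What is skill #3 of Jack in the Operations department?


Path: departments[3].employees[1].skills[2]
Value: C++

ANSWER: C++


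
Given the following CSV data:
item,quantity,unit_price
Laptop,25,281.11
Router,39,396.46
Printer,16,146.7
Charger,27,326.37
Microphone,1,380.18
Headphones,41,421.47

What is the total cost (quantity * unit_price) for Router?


Row: Router
quantity = 39
unit_price = 396.46
total = 39 * 396.46 = 15461.94

ANSWER: 15461.94


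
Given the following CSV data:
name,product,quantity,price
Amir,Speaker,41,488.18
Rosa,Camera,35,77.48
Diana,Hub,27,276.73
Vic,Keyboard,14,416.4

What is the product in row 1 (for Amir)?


Row 1: Amir
Column 'product' = Speaker

ANSWER: Speaker


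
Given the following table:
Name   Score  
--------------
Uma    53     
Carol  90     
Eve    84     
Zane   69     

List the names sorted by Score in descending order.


Sorting by Score (descending):
  Carol: 90
  Eve: 84
  Zane: 69
  Uma: 53


ANSWER: Carol, Eve, Zane, Uma


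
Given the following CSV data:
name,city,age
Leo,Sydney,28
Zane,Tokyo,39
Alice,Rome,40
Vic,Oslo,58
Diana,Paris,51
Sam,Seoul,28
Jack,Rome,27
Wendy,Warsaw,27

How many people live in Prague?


Scanning city column for 'Prague':
Total matches: 0

ANSWER: 0


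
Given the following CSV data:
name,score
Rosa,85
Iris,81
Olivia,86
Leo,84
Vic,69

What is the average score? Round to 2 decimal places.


Scores: 85, 81, 86, 84, 69
Sum = 405
Count = 5
Average = 405 / 5 = 81.00

ANSWER: 81.00


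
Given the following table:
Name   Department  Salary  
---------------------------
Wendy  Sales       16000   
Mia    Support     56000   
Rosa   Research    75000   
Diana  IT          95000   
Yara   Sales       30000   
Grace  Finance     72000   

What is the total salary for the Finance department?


Finance department members:
  Grace: 72000
Total = 72000 = 72000

ANSWER: 72000


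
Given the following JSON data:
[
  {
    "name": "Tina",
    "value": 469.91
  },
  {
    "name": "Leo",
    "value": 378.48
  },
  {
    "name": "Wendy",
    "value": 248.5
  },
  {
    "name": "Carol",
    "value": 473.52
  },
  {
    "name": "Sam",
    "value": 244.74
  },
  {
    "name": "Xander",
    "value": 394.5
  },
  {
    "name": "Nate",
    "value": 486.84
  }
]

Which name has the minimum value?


Comparing values:
  Tina: 469.91
  Leo: 378.48
  Wendy: 248.5
  Carol: 473.52
  Sam: 244.74
  Xander: 394.5
  Nate: 486.84
Minimum: Sam (244.74)

ANSWER: Sam


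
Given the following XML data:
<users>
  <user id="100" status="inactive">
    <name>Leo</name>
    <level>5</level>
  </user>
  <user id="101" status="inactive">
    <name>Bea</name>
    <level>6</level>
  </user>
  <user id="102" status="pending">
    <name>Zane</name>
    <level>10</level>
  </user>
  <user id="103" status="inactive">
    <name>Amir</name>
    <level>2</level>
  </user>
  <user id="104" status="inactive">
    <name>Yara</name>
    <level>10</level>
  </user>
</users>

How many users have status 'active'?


Counting users with status='active':
Count: 0

ANSWER: 0


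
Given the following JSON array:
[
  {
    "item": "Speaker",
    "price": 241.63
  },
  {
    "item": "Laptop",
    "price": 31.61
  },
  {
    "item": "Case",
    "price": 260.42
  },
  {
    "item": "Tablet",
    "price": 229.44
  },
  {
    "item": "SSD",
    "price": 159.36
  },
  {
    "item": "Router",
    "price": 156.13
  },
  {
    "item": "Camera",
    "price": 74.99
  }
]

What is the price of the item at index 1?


Array index 1 -> Laptop
price = 31.61

ANSWER: 31.61


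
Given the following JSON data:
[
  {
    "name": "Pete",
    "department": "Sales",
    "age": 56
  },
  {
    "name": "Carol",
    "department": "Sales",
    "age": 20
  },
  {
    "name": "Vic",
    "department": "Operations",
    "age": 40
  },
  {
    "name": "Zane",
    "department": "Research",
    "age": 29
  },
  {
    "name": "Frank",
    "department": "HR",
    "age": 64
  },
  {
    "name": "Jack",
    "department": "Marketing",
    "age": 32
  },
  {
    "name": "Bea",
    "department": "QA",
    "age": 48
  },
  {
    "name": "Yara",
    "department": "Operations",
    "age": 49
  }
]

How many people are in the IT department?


Scanning records for department = IT
  No matches found
Count: 0

ANSWER: 0


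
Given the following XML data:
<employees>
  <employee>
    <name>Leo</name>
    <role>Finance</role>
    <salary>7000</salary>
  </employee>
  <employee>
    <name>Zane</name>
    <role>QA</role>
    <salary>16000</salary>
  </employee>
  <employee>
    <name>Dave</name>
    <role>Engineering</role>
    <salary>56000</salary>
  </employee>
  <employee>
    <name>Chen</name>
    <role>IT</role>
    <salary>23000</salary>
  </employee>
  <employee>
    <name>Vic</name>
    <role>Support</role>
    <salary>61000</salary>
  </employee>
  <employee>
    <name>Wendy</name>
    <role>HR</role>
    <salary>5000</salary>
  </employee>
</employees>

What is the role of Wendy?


Searching for <employee> with <name>Wendy</name>
Found at position 6
<role>HR</role>

ANSWER: HR


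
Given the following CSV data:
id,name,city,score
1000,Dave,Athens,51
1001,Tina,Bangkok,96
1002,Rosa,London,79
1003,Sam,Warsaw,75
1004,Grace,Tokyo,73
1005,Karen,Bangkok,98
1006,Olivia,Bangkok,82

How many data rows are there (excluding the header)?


Counting rows (excluding header):
Header: id,name,city,score
Data rows: 7

ANSWER: 7


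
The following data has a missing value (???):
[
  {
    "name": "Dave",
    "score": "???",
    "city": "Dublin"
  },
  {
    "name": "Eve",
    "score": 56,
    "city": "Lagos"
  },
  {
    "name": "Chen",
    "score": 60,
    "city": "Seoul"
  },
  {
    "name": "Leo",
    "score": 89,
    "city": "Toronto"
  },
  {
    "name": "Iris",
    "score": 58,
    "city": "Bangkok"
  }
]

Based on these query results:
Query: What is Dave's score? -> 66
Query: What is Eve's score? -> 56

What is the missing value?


The missing value is Dave's score
From query: Dave's score = 66

ANSWER: 66


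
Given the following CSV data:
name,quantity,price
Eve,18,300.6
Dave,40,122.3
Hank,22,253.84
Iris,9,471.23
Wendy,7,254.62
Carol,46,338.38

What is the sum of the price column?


Values in 'price' column:
  Row 1: 300.6
  Row 2: 122.3
  Row 3: 253.84
  Row 4: 471.23
  Row 5: 254.62
  Row 6: 338.38
Sum = 300.6 + 122.3 + 253.84 + 471.23 + 254.62 + 338.38 = 1740.97

ANSWER: 1740.97


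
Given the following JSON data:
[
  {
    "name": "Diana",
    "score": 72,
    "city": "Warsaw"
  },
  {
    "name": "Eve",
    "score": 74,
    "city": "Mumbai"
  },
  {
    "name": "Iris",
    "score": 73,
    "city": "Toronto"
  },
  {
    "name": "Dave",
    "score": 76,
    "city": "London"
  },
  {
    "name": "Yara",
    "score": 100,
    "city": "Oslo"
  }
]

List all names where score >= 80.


Filtering records where score >= 80:
  Diana (score=72) -> no
  Eve (score=74) -> no
  Iris (score=73) -> no
  Dave (score=76) -> no
  Yara (score=100) -> YES


ANSWER: Yara


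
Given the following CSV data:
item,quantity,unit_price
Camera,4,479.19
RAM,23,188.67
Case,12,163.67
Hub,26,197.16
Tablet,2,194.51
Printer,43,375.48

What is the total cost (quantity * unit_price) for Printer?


Row: Printer
quantity = 43
unit_price = 375.48
total = 43 * 375.48 = 16145.64

ANSWER: 16145.64


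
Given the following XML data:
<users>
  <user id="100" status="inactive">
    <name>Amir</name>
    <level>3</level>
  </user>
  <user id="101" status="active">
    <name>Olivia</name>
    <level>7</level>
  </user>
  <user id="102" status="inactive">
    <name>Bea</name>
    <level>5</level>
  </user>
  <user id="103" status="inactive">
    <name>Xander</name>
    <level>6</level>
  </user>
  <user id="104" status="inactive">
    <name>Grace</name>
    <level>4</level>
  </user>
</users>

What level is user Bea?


Finding user: Bea
<level>5</level>

ANSWER: 5


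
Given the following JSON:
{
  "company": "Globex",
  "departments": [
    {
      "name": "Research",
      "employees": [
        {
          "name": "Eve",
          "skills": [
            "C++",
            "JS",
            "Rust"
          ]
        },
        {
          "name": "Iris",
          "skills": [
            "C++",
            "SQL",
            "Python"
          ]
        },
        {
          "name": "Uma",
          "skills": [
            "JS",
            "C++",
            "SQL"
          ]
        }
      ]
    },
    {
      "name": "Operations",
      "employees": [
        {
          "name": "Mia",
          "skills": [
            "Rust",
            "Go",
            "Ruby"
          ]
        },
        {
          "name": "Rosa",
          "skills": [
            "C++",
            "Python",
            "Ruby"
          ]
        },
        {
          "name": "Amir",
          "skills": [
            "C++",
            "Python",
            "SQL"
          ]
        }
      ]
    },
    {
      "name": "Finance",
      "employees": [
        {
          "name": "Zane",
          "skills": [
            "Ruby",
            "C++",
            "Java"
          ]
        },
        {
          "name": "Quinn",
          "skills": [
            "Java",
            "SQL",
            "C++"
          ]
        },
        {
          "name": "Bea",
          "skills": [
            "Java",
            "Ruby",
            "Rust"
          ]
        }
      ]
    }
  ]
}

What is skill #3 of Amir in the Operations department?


Path: departments[1].employees[2].skills[2]
Value: SQL

ANSWER: SQL


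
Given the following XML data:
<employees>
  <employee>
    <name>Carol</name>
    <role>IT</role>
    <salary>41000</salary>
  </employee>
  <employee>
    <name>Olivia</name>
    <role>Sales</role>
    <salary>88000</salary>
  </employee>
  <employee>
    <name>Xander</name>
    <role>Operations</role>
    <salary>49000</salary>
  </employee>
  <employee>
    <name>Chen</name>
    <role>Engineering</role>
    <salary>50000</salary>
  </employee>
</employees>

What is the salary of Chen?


Searching for <employee> with <name>Chen</name>
Found at position 4
<salary>50000</salary>

ANSWER: 50000


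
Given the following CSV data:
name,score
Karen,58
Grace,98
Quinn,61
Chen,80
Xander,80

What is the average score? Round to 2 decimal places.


Scores: 58, 98, 61, 80, 80
Sum = 377
Count = 5
Average = 377 / 5 = 75.40

ANSWER: 75.40


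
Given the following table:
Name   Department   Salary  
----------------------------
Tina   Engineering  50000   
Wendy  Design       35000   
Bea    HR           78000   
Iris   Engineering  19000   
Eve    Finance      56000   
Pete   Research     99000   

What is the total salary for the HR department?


HR department members:
  Bea: 78000
Total = 78000 = 78000

ANSWER: 78000


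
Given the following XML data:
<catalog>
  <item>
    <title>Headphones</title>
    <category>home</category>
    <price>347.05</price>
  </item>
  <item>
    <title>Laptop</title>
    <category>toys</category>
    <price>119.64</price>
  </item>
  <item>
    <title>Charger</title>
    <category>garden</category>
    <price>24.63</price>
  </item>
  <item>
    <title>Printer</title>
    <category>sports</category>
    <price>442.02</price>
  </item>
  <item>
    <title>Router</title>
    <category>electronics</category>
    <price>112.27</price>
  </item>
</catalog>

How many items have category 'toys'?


Scanning <item> elements for <category>toys</category>:
  Item 2: Laptop -> MATCH
Count: 1

ANSWER: 1


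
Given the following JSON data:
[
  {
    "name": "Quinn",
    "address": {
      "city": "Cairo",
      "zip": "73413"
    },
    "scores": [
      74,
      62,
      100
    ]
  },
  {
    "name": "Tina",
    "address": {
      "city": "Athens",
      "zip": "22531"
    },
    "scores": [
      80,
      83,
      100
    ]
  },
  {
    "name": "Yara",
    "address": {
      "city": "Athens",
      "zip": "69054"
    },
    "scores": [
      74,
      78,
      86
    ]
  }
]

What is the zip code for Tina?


Path: records[1].address.zip
Value: 22531

ANSWER: 22531


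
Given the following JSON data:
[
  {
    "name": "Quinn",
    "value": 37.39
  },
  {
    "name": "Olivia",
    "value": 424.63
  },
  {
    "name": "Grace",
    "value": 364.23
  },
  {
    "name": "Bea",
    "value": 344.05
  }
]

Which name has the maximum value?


Comparing values:
  Quinn: 37.39
  Olivia: 424.63
  Grace: 364.23
  Bea: 344.05
Maximum: Olivia (424.63)

ANSWER: Olivia


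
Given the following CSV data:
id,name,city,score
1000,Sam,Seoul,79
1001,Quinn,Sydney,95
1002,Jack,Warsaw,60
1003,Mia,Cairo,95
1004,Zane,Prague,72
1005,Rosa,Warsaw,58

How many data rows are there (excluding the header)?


Counting rows (excluding header):
Header: id,name,city,score
Data rows: 6

ANSWER: 6


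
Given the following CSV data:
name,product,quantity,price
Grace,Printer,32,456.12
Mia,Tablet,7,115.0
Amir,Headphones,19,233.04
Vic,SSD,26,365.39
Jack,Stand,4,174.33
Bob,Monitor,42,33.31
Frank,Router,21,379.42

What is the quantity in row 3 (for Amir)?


Row 3: Amir
Column 'quantity' = 19

ANSWER: 19


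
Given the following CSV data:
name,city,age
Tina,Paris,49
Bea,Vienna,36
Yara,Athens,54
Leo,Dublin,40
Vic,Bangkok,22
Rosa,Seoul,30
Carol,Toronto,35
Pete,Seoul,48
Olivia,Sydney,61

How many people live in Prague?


Scanning city column for 'Prague':
Total matches: 0

ANSWER: 0


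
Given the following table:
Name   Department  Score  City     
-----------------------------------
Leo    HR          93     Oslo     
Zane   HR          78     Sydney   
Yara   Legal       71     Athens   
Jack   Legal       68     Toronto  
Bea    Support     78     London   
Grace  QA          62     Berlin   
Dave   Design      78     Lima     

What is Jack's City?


Row 4: Jack
City = Toronto

ANSWER: Toronto


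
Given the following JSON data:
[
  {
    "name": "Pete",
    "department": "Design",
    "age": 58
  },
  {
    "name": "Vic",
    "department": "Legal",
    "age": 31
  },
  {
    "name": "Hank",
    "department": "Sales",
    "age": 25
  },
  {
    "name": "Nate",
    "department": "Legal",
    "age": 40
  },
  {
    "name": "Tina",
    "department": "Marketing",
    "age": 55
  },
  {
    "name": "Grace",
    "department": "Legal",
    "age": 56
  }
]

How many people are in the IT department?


Scanning records for department = IT
  No matches found
Count: 0

ANSWER: 0


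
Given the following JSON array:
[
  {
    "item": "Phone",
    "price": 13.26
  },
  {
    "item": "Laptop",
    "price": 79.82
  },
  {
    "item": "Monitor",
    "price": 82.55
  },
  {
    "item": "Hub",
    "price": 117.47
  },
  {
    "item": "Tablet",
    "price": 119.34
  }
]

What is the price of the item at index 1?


Array index 1 -> Laptop
price = 79.82

ANSWER: 79.82


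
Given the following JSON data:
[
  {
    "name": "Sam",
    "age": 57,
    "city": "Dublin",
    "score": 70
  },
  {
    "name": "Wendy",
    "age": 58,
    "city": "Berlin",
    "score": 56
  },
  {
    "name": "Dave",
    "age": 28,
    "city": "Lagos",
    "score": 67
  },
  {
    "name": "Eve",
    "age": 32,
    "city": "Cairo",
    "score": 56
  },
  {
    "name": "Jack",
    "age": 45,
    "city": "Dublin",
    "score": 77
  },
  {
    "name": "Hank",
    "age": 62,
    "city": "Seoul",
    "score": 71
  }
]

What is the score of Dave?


Looking up record where name = Dave
Record index: 2
Field 'score' = 67

ANSWER: 67


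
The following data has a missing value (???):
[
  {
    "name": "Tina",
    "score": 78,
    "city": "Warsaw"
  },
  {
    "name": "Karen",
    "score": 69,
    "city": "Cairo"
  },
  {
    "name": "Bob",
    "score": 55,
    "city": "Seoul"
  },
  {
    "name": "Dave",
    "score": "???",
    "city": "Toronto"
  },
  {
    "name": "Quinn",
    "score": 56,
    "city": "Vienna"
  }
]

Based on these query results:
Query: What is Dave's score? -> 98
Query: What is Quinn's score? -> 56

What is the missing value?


The missing value is Dave's score
From query: Dave's score = 98

ANSWER: 98


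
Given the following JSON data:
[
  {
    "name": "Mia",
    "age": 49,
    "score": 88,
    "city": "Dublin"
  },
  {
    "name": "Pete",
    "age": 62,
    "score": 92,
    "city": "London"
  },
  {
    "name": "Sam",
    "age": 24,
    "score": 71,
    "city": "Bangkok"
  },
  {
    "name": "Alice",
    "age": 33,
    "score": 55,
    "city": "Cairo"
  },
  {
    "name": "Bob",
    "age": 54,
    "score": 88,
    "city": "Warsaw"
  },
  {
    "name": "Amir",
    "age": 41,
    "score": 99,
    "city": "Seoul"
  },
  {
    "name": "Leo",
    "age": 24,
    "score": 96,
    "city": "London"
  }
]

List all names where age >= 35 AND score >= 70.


Checking both conditions:
  Mia (age=49, score=88) -> YES
  Pete (age=62, score=92) -> YES
  Sam (age=24, score=71) -> no
  Alice (age=33, score=55) -> no
  Bob (age=54, score=88) -> YES
  Amir (age=41, score=99) -> YES
  Leo (age=24, score=96) -> no


ANSWER: Mia, Pete, Bob, Amir


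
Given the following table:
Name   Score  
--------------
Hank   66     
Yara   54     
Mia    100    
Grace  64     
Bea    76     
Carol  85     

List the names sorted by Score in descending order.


Sorting by Score (descending):
  Mia: 100
  Carol: 85
  Bea: 76
  Hank: 66
  Grace: 64
  Yara: 54


ANSWER: Mia, Carol, Bea, Hank, Grace, Yara


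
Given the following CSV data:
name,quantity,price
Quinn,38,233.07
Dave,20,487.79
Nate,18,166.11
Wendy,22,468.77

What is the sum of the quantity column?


Values in 'quantity' column:
  Row 1: 38
  Row 2: 20
  Row 3: 18
  Row 4: 22
Sum = 38 + 20 + 18 + 22 = 98

ANSWER: 98


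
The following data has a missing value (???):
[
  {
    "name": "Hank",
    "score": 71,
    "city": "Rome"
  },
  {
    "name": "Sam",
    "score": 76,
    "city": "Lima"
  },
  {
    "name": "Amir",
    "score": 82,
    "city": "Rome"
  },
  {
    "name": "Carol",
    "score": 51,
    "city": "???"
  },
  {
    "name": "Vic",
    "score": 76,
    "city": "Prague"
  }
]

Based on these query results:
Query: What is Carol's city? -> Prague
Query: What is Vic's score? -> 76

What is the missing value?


The missing value is Carol's city
From query: Carol's city = Prague

ANSWER: Prague


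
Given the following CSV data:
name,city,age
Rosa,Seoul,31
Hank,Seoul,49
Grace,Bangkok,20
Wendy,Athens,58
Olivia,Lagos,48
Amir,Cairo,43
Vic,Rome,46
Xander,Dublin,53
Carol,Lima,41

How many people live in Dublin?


Scanning city column for 'Dublin':
  Row 8: Xander -> MATCH
Total matches: 1

ANSWER: 1


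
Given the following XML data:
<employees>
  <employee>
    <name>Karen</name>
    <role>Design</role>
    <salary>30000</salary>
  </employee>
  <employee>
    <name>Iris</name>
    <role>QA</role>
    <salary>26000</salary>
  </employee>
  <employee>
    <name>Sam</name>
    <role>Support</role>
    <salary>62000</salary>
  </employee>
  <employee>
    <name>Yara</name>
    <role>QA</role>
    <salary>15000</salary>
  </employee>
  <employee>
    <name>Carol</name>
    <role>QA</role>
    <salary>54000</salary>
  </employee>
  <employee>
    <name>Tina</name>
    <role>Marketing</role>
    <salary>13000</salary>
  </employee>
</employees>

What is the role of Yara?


Searching for <employee> with <name>Yara</name>
Found at position 4
<role>QA</role>

ANSWER: QA


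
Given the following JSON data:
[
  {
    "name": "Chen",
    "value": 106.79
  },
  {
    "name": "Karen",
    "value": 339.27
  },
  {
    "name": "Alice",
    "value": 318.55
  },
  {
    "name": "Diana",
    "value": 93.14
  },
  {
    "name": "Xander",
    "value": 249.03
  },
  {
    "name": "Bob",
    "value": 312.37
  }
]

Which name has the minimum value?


Comparing values:
  Chen: 106.79
  Karen: 339.27
  Alice: 318.55
  Diana: 93.14
  Xander: 249.03
  Bob: 312.37
Minimum: Diana (93.14)

ANSWER: Diana


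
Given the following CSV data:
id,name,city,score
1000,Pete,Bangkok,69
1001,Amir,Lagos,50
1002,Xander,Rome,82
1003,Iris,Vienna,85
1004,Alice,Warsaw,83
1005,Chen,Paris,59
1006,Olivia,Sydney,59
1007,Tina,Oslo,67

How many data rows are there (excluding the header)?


Counting rows (excluding header):
Header: id,name,city,score
Data rows: 8

ANSWER: 8


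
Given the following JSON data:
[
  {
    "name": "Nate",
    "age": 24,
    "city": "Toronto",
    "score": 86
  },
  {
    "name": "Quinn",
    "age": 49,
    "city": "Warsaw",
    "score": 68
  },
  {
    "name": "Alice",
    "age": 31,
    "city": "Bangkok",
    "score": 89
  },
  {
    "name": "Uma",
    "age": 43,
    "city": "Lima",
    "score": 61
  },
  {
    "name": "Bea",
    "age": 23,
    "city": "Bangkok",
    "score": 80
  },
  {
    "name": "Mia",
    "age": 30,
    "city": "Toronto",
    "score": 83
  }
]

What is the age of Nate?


Looking up record where name = Nate
Record index: 0
Field 'age' = 24

ANSWER: 24


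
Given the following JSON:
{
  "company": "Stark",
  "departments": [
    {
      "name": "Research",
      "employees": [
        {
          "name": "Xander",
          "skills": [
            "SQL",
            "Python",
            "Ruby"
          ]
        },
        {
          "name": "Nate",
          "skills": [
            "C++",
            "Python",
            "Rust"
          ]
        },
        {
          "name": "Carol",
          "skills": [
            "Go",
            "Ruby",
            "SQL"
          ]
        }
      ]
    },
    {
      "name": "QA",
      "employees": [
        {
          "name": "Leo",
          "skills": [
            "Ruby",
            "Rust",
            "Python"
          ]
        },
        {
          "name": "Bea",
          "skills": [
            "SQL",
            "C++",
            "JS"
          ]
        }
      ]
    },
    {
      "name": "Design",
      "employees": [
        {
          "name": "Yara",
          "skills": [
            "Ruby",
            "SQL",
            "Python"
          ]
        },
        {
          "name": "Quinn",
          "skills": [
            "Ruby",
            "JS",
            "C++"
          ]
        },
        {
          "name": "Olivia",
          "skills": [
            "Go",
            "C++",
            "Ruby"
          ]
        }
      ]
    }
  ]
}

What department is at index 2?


Path: departments[2].name
Value: Design

ANSWER: Design


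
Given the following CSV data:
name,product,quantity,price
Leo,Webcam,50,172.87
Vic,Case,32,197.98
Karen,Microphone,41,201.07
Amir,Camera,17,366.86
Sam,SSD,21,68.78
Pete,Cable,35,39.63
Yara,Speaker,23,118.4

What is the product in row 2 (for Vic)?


Row 2: Vic
Column 'product' = Case

ANSWER: Case


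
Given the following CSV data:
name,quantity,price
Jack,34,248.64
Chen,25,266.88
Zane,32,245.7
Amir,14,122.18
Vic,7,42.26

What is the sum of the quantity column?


Values in 'quantity' column:
  Row 1: 34
  Row 2: 25
  Row 3: 32
  Row 4: 14
  Row 5: 7
Sum = 34 + 25 + 32 + 14 + 7 = 112

ANSWER: 112


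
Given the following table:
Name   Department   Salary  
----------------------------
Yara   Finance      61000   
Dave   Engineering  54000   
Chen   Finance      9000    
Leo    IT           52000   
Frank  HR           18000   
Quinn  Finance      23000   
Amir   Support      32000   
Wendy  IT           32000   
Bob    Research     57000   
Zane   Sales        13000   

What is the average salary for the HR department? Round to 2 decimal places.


HR department members:
  Frank: 18000
Sum = 18000
Count = 1
Average = 18000 / 1 = 18000.00

ANSWER: 18000.00
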